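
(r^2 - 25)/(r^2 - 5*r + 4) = (r^2 - 25)/(r^2 - 5*r + 4)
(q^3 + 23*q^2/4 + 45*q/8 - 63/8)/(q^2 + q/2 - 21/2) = (4*q^2 + 9*q - 9)/(4*(q - 3))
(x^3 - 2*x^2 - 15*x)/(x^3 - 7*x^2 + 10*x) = (x + 3)/(x - 2)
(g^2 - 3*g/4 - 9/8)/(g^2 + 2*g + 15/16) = 2*(2*g - 3)/(4*g + 5)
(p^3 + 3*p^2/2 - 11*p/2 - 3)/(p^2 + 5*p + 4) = (2*p^3 + 3*p^2 - 11*p - 6)/(2*(p^2 + 5*p + 4))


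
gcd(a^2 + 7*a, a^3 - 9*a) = a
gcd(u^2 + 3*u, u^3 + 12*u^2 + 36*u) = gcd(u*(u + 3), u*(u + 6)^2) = u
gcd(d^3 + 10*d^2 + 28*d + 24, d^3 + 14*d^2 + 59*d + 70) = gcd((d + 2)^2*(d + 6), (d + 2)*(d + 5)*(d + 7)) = d + 2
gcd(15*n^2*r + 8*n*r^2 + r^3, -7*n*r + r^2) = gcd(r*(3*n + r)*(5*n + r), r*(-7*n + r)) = r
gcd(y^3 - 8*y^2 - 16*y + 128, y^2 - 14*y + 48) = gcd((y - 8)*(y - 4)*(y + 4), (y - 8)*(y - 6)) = y - 8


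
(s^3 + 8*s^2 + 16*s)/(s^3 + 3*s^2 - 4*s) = (s + 4)/(s - 1)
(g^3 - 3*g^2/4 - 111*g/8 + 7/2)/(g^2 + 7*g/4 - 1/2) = (g^2 - g/2 - 14)/(g + 2)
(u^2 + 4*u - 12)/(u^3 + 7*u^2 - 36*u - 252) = (u - 2)/(u^2 + u - 42)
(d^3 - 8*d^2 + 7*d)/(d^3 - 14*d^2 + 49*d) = (d - 1)/(d - 7)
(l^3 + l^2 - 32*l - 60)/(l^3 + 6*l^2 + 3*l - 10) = (l - 6)/(l - 1)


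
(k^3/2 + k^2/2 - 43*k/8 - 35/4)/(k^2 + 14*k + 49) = (4*k^3 + 4*k^2 - 43*k - 70)/(8*(k^2 + 14*k + 49))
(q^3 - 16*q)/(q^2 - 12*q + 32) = q*(q + 4)/(q - 8)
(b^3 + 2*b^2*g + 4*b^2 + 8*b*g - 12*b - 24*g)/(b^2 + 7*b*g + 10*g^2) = (b^2 + 4*b - 12)/(b + 5*g)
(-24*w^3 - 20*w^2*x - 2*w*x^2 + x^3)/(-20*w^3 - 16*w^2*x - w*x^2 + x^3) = (-6*w + x)/(-5*w + x)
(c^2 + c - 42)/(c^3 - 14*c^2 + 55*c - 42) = (c + 7)/(c^2 - 8*c + 7)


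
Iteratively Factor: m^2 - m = (m)*(m - 1)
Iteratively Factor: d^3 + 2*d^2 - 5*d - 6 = (d + 3)*(d^2 - d - 2) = (d - 2)*(d + 3)*(d + 1)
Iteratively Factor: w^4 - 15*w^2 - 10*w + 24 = (w - 1)*(w^3 + w^2 - 14*w - 24) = (w - 4)*(w - 1)*(w^2 + 5*w + 6) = (w - 4)*(w - 1)*(w + 2)*(w + 3)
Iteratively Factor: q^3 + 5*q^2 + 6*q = (q + 3)*(q^2 + 2*q) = q*(q + 3)*(q + 2)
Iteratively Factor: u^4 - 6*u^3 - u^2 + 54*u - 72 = (u - 2)*(u^3 - 4*u^2 - 9*u + 36) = (u - 3)*(u - 2)*(u^2 - u - 12) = (u - 3)*(u - 2)*(u + 3)*(u - 4)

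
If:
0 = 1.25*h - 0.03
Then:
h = 0.02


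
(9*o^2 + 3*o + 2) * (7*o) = 63*o^3 + 21*o^2 + 14*o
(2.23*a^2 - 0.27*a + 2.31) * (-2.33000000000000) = -5.1959*a^2 + 0.6291*a - 5.3823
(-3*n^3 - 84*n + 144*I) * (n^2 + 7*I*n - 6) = -3*n^5 - 21*I*n^4 - 66*n^3 - 444*I*n^2 - 504*n - 864*I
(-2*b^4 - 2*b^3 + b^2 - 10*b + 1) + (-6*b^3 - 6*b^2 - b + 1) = -2*b^4 - 8*b^3 - 5*b^2 - 11*b + 2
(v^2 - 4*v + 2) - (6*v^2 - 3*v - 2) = -5*v^2 - v + 4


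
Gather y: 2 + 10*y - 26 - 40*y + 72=48 - 30*y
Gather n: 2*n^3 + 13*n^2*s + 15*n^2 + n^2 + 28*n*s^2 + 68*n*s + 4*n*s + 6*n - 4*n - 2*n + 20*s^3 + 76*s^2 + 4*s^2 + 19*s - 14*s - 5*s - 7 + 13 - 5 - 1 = 2*n^3 + n^2*(13*s + 16) + n*(28*s^2 + 72*s) + 20*s^3 + 80*s^2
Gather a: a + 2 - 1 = a + 1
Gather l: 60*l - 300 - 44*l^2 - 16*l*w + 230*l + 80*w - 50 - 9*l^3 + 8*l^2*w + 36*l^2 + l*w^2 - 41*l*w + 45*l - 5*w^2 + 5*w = -9*l^3 + l^2*(8*w - 8) + l*(w^2 - 57*w + 335) - 5*w^2 + 85*w - 350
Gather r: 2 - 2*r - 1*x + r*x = r*(x - 2) - x + 2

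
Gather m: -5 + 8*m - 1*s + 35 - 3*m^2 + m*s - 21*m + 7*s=-3*m^2 + m*(s - 13) + 6*s + 30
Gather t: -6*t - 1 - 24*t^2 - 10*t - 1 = -24*t^2 - 16*t - 2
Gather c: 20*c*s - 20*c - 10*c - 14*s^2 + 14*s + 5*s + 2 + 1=c*(20*s - 30) - 14*s^2 + 19*s + 3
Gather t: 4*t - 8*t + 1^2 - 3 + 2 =-4*t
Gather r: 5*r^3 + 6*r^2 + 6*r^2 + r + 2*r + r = 5*r^3 + 12*r^2 + 4*r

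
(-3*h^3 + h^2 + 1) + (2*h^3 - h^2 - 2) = -h^3 - 1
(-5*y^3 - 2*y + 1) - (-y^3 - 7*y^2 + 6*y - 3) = -4*y^3 + 7*y^2 - 8*y + 4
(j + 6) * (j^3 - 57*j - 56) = j^4 + 6*j^3 - 57*j^2 - 398*j - 336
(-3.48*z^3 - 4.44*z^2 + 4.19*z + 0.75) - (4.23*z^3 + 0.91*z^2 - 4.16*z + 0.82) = -7.71*z^3 - 5.35*z^2 + 8.35*z - 0.07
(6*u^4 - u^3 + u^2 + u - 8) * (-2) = -12*u^4 + 2*u^3 - 2*u^2 - 2*u + 16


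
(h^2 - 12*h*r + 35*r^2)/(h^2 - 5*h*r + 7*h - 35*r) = (h - 7*r)/(h + 7)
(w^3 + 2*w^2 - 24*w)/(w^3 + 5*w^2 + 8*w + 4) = w*(w^2 + 2*w - 24)/(w^3 + 5*w^2 + 8*w + 4)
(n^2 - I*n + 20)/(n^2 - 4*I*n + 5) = (n + 4*I)/(n + I)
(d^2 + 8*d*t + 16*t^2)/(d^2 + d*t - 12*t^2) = (-d - 4*t)/(-d + 3*t)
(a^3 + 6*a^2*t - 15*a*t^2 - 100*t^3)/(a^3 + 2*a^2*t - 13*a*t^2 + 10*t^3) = (a^2 + a*t - 20*t^2)/(a^2 - 3*a*t + 2*t^2)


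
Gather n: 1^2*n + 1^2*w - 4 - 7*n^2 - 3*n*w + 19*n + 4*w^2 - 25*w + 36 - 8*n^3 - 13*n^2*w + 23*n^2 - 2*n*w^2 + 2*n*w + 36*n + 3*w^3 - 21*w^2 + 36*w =-8*n^3 + n^2*(16 - 13*w) + n*(-2*w^2 - w + 56) + 3*w^3 - 17*w^2 + 12*w + 32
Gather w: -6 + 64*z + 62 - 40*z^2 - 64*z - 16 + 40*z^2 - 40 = 0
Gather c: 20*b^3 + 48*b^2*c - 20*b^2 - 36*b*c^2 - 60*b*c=20*b^3 - 20*b^2 - 36*b*c^2 + c*(48*b^2 - 60*b)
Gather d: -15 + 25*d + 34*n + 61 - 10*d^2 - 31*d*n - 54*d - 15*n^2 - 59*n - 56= -10*d^2 + d*(-31*n - 29) - 15*n^2 - 25*n - 10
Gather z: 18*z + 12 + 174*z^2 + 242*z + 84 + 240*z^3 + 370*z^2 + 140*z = 240*z^3 + 544*z^2 + 400*z + 96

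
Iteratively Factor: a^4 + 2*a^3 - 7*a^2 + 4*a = (a - 1)*(a^3 + 3*a^2 - 4*a) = (a - 1)*(a + 4)*(a^2 - a) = a*(a - 1)*(a + 4)*(a - 1)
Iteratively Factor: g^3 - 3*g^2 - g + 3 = (g - 3)*(g^2 - 1) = (g - 3)*(g - 1)*(g + 1)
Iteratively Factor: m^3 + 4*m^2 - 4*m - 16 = (m - 2)*(m^2 + 6*m + 8) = (m - 2)*(m + 2)*(m + 4)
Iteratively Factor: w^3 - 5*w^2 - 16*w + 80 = (w + 4)*(w^2 - 9*w + 20) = (w - 4)*(w + 4)*(w - 5)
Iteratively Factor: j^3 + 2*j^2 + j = (j)*(j^2 + 2*j + 1) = j*(j + 1)*(j + 1)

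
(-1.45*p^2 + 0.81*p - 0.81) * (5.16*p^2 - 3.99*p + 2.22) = -7.482*p^4 + 9.9651*p^3 - 10.6305*p^2 + 5.0301*p - 1.7982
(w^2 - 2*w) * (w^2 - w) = w^4 - 3*w^3 + 2*w^2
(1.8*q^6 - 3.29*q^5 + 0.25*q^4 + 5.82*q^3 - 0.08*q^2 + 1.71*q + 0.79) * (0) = 0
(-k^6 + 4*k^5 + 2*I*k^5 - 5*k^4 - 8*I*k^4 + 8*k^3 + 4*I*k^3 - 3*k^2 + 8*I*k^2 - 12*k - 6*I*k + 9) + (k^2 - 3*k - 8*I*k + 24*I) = -k^6 + 4*k^5 + 2*I*k^5 - 5*k^4 - 8*I*k^4 + 8*k^3 + 4*I*k^3 - 2*k^2 + 8*I*k^2 - 15*k - 14*I*k + 9 + 24*I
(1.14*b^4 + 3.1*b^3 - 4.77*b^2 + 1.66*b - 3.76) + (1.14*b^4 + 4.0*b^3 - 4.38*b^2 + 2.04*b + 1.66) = 2.28*b^4 + 7.1*b^3 - 9.15*b^2 + 3.7*b - 2.1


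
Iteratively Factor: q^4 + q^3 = (q)*(q^3 + q^2) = q^2*(q^2 + q) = q^2*(q + 1)*(q)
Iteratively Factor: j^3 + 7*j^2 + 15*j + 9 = (j + 3)*(j^2 + 4*j + 3) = (j + 3)^2*(j + 1)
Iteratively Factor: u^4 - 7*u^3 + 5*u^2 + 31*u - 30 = (u - 5)*(u^3 - 2*u^2 - 5*u + 6) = (u - 5)*(u - 3)*(u^2 + u - 2) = (u - 5)*(u - 3)*(u + 2)*(u - 1)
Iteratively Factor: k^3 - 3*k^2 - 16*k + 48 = (k - 4)*(k^2 + k - 12) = (k - 4)*(k + 4)*(k - 3)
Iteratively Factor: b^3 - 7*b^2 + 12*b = (b)*(b^2 - 7*b + 12) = b*(b - 4)*(b - 3)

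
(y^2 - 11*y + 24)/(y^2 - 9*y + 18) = (y - 8)/(y - 6)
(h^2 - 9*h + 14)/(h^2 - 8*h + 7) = (h - 2)/(h - 1)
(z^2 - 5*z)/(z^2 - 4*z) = (z - 5)/(z - 4)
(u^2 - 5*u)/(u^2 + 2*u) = (u - 5)/(u + 2)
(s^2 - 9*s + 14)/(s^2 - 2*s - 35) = (s - 2)/(s + 5)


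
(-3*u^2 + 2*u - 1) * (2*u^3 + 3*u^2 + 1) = -6*u^5 - 5*u^4 + 4*u^3 - 6*u^2 + 2*u - 1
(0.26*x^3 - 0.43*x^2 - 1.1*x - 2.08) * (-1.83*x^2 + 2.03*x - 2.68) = -0.4758*x^5 + 1.3147*x^4 + 0.4433*x^3 + 2.7258*x^2 - 1.2744*x + 5.5744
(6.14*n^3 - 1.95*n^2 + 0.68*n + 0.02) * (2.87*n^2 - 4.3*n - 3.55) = 17.6218*n^5 - 31.9985*n^4 - 11.4604*n^3 + 4.0559*n^2 - 2.5*n - 0.071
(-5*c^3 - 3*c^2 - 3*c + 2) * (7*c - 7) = -35*c^4 + 14*c^3 + 35*c - 14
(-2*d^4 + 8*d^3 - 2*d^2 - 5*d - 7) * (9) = -18*d^4 + 72*d^3 - 18*d^2 - 45*d - 63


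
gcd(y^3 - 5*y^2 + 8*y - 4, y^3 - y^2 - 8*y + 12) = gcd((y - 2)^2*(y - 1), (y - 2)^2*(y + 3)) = y^2 - 4*y + 4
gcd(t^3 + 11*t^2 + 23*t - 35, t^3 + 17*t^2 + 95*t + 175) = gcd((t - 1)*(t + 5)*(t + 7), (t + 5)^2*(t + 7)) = t^2 + 12*t + 35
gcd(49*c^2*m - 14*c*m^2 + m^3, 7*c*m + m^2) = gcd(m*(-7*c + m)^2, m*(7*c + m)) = m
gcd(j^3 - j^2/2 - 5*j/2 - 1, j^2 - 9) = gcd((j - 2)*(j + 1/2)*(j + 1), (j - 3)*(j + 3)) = 1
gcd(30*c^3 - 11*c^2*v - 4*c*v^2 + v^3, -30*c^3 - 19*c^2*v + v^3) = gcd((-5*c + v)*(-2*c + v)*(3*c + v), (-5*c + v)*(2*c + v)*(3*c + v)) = -15*c^2 - 2*c*v + v^2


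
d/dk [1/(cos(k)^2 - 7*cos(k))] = (2*cos(k) - 7)*sin(k)/((cos(k) - 7)^2*cos(k)^2)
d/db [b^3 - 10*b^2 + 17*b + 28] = 3*b^2 - 20*b + 17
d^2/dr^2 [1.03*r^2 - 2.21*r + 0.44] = 2.06000000000000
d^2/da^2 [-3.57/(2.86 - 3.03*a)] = 65.551626/(3.03*a - 2.86)^3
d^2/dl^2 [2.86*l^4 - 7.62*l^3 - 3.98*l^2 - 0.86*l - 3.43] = 34.32*l^2 - 45.72*l - 7.96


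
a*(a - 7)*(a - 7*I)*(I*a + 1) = I*a^4 + 8*a^3 - 7*I*a^3 - 56*a^2 - 7*I*a^2 + 49*I*a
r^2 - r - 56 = (r - 8)*(r + 7)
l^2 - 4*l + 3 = (l - 3)*(l - 1)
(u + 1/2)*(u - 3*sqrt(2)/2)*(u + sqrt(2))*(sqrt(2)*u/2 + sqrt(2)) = sqrt(2)*u^4/2 - u^3/2 + 5*sqrt(2)*u^3/4 - sqrt(2)*u^2 - 5*u^2/4 - 15*sqrt(2)*u/4 - u/2 - 3*sqrt(2)/2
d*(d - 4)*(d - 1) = d^3 - 5*d^2 + 4*d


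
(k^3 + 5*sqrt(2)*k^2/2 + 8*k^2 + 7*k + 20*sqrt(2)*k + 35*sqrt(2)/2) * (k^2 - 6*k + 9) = k^5 + 2*k^4 + 5*sqrt(2)*k^4/2 - 32*k^3 + 5*sqrt(2)*k^3 - 80*sqrt(2)*k^2 + 30*k^2 + 63*k + 75*sqrt(2)*k + 315*sqrt(2)/2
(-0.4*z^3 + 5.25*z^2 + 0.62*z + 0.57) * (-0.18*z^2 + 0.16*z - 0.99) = 0.072*z^5 - 1.009*z^4 + 1.1244*z^3 - 5.2009*z^2 - 0.5226*z - 0.5643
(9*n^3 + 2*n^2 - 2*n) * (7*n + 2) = 63*n^4 + 32*n^3 - 10*n^2 - 4*n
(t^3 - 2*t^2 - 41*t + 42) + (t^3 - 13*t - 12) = 2*t^3 - 2*t^2 - 54*t + 30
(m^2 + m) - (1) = m^2 + m - 1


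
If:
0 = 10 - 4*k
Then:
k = 5/2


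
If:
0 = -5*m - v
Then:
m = -v/5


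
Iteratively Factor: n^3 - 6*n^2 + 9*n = (n - 3)*(n^2 - 3*n) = (n - 3)^2*(n)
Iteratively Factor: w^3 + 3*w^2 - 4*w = (w - 1)*(w^2 + 4*w) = w*(w - 1)*(w + 4)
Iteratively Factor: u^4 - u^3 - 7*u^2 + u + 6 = (u - 3)*(u^3 + 2*u^2 - u - 2) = (u - 3)*(u - 1)*(u^2 + 3*u + 2) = (u - 3)*(u - 1)*(u + 2)*(u + 1)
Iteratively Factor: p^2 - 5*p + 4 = (p - 1)*(p - 4)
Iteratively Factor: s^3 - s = (s + 1)*(s^2 - s) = s*(s + 1)*(s - 1)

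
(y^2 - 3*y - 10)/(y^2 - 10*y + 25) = (y + 2)/(y - 5)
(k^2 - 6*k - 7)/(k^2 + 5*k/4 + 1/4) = 4*(k - 7)/(4*k + 1)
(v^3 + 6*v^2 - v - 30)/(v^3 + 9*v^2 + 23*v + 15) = (v - 2)/(v + 1)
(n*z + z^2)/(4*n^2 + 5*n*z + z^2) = z/(4*n + z)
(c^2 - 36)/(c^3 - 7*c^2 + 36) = (c + 6)/(c^2 - c - 6)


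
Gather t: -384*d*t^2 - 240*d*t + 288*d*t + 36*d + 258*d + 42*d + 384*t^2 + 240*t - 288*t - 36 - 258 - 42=336*d + t^2*(384 - 384*d) + t*(48*d - 48) - 336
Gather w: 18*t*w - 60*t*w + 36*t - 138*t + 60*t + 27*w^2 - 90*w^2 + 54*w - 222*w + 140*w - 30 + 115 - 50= -42*t - 63*w^2 + w*(-42*t - 28) + 35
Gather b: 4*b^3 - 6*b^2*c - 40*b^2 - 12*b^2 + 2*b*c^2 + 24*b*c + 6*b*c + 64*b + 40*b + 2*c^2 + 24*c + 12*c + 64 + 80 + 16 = 4*b^3 + b^2*(-6*c - 52) + b*(2*c^2 + 30*c + 104) + 2*c^2 + 36*c + 160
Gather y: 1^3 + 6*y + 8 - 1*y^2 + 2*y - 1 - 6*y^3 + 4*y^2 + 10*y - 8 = -6*y^3 + 3*y^2 + 18*y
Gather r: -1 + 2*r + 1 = 2*r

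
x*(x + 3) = x^2 + 3*x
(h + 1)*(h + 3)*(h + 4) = h^3 + 8*h^2 + 19*h + 12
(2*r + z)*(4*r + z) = 8*r^2 + 6*r*z + z^2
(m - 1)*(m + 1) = m^2 - 1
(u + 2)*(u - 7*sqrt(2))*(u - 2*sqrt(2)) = u^3 - 9*sqrt(2)*u^2 + 2*u^2 - 18*sqrt(2)*u + 28*u + 56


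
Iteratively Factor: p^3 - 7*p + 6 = (p + 3)*(p^2 - 3*p + 2) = (p - 2)*(p + 3)*(p - 1)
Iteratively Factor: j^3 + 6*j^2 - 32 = (j + 4)*(j^2 + 2*j - 8) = (j - 2)*(j + 4)*(j + 4)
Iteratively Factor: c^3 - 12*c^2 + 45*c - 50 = (c - 5)*(c^2 - 7*c + 10) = (c - 5)*(c - 2)*(c - 5)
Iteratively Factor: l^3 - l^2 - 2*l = (l - 2)*(l^2 + l) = l*(l - 2)*(l + 1)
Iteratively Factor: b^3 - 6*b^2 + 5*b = (b)*(b^2 - 6*b + 5) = b*(b - 5)*(b - 1)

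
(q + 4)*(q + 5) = q^2 + 9*q + 20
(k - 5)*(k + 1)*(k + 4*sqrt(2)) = k^3 - 4*k^2 + 4*sqrt(2)*k^2 - 16*sqrt(2)*k - 5*k - 20*sqrt(2)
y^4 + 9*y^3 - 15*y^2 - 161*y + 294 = (y - 3)*(y - 2)*(y + 7)^2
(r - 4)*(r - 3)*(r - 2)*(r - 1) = r^4 - 10*r^3 + 35*r^2 - 50*r + 24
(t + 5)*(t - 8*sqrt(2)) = t^2 - 8*sqrt(2)*t + 5*t - 40*sqrt(2)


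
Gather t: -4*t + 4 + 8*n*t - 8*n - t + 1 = -8*n + t*(8*n - 5) + 5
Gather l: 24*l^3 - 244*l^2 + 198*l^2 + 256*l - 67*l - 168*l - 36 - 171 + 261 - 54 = 24*l^3 - 46*l^2 + 21*l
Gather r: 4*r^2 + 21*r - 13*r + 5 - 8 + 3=4*r^2 + 8*r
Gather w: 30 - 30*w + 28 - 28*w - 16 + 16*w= 42 - 42*w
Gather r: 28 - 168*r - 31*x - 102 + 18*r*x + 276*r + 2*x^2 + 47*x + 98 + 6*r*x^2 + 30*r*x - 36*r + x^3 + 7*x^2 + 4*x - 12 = r*(6*x^2 + 48*x + 72) + x^3 + 9*x^2 + 20*x + 12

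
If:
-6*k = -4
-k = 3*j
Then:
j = -2/9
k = 2/3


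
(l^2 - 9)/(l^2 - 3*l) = (l + 3)/l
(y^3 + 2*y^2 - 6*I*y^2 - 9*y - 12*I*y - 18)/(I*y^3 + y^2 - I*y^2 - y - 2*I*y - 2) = (-I*y^3 - 2*y^2*(3 + I) + 3*y*(-4 + 3*I) + 18*I)/(y^3 - y^2*(1 + I) + y*(-2 + I) + 2*I)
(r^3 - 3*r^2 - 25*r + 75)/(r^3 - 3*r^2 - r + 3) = (r^2 - 25)/(r^2 - 1)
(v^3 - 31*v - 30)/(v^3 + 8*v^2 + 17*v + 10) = (v - 6)/(v + 2)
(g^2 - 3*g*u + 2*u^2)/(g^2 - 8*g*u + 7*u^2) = (-g + 2*u)/(-g + 7*u)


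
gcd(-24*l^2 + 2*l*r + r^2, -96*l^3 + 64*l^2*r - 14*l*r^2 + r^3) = -4*l + r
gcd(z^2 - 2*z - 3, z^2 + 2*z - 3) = 1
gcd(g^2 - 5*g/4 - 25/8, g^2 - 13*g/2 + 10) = g - 5/2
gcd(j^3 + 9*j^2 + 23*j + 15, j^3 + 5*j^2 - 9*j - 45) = j^2 + 8*j + 15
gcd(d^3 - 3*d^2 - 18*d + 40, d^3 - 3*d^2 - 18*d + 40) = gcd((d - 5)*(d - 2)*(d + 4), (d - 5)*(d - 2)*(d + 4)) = d^3 - 3*d^2 - 18*d + 40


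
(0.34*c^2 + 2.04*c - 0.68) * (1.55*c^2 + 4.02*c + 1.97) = 0.527*c^4 + 4.5288*c^3 + 7.8166*c^2 + 1.2852*c - 1.3396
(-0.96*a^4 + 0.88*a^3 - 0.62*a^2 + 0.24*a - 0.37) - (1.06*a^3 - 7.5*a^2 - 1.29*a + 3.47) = -0.96*a^4 - 0.18*a^3 + 6.88*a^2 + 1.53*a - 3.84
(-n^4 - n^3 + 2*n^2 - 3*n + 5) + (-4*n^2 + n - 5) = -n^4 - n^3 - 2*n^2 - 2*n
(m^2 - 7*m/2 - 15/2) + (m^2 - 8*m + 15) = 2*m^2 - 23*m/2 + 15/2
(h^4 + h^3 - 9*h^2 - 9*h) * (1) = h^4 + h^3 - 9*h^2 - 9*h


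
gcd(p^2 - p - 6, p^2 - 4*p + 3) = p - 3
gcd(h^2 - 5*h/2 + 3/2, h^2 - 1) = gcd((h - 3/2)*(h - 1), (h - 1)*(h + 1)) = h - 1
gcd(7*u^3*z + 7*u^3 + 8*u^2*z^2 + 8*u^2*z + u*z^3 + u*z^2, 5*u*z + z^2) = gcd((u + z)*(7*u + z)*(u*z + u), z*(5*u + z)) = 1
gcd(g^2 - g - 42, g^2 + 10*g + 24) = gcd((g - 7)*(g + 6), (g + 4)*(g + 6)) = g + 6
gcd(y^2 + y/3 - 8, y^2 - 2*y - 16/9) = y - 8/3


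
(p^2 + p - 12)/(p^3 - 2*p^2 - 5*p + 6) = (p + 4)/(p^2 + p - 2)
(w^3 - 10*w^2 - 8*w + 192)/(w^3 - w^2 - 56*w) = (w^2 - 2*w - 24)/(w*(w + 7))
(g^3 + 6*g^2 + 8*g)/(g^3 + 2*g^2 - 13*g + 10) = g*(g^2 + 6*g + 8)/(g^3 + 2*g^2 - 13*g + 10)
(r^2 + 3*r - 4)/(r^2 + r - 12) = (r - 1)/(r - 3)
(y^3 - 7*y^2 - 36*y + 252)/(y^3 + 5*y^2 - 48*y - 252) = (y - 6)/(y + 6)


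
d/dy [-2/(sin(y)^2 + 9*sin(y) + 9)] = 2*(2*sin(y) + 9)*cos(y)/(sin(y)^2 + 9*sin(y) + 9)^2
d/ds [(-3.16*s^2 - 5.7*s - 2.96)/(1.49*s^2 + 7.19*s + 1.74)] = (-14.2274*s^2 - 2.176*s + 11.3644)/(2.2201*s^4 + 21.4262*s^3 + 56.8813*s^2 + 25.0212*s + 3.0276)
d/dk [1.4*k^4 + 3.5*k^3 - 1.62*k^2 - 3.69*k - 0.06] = 5.6*k^3 + 10.5*k^2 - 3.24*k - 3.69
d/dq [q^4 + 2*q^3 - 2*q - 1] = 4*q^3 + 6*q^2 - 2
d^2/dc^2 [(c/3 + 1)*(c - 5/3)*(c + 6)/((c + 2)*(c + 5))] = 8*(-7*c^3 - 75*c^2 - 315*c - 485)/(9*(c^6 + 21*c^5 + 177*c^4 + 763*c^3 + 1770*c^2 + 2100*c + 1000))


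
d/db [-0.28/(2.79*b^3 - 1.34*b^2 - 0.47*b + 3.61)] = (2.3436*b^2 - 0.7504*b - 0.1316)/(2.79*b^3 - 1.34*b^2 - 0.47*b + 3.61)^2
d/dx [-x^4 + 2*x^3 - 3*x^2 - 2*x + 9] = -4*x^3 + 6*x^2 - 6*x - 2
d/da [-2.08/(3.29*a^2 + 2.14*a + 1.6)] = (13.6864*a + 4.4512)/(3.29*a^2 + 2.14*a + 1.6)^2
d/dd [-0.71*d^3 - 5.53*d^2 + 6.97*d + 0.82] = -2.13*d^2 - 11.06*d + 6.97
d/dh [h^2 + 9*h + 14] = 2*h + 9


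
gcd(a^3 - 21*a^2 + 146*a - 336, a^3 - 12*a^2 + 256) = a - 8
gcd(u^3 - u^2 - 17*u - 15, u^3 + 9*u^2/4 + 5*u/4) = u + 1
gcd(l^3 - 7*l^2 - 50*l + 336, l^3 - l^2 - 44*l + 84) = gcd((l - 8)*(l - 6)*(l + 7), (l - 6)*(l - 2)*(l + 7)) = l^2 + l - 42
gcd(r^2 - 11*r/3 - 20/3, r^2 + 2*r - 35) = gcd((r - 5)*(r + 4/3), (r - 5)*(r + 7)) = r - 5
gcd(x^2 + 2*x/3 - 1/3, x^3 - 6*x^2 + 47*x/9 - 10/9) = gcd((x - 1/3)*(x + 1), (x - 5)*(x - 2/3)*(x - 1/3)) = x - 1/3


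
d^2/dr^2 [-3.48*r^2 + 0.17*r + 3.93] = -6.96000000000000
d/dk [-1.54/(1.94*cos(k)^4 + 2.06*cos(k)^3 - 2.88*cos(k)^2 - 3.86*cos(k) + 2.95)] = (-11.9504*cos(k)^3 - 9.5172*cos(k)^2 + 8.8704*cos(k) + 5.9444)*sin(k)/(1.94*cos(k)^4 + 2.06*cos(k)^3 - 2.88*cos(k)^2 - 3.86*cos(k) + 2.95)^2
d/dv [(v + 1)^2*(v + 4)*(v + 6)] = 4*v^3 + 36*v^2 + 90*v + 58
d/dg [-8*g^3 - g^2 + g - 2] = -24*g^2 - 2*g + 1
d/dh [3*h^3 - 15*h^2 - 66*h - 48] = 9*h^2 - 30*h - 66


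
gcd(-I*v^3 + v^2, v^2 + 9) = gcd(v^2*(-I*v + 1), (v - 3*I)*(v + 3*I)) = 1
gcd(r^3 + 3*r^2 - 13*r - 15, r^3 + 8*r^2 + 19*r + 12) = r + 1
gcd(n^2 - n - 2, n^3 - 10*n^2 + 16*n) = n - 2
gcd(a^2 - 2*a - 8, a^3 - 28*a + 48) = a - 4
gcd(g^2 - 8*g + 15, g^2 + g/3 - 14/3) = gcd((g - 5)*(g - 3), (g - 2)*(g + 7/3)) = 1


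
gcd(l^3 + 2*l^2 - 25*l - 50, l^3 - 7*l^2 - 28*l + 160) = l + 5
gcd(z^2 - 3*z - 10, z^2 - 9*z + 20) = z - 5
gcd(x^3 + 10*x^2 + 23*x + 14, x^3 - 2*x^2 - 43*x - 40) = x + 1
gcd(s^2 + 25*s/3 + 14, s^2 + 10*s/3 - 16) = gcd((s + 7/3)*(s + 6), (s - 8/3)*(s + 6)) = s + 6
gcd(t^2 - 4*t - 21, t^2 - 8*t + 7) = t - 7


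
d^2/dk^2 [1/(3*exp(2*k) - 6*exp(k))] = 2*((1 - 2*exp(k))*(exp(k) - 2) + 4*(1 - exp(k))^2)*exp(-k)/(3*(exp(k) - 2)^3)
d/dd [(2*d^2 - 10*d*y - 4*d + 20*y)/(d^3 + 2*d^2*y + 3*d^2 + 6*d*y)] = 2*(d*(2*d - 5*y - 2)*(d^2 + 2*d*y + 3*d + 6*y) - (d^2 - 5*d*y - 2*d + 10*y)*(3*d^2 + 4*d*y + 6*d + 6*y))/(d^2*(d^2 + 2*d*y + 3*d + 6*y)^2)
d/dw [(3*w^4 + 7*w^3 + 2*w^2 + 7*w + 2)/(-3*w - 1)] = (-27*w^4 - 54*w^3 - 27*w^2 - 4*w - 1)/(9*w^2 + 6*w + 1)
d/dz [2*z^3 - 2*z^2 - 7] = 2*z*(3*z - 2)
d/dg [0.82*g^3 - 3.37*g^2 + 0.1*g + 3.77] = 2.46*g^2 - 6.74*g + 0.1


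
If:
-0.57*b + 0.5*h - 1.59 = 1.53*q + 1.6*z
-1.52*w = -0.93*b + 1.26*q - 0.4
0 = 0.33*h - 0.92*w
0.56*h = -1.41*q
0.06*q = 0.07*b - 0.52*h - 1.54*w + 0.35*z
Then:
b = -0.45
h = -0.40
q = 0.16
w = -0.14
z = -1.11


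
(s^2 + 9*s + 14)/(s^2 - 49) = (s + 2)/(s - 7)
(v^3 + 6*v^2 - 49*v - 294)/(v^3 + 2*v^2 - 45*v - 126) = (v + 7)/(v + 3)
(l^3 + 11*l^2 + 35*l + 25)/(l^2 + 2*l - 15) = (l^2 + 6*l + 5)/(l - 3)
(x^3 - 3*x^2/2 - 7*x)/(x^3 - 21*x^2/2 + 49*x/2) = (x + 2)/(x - 7)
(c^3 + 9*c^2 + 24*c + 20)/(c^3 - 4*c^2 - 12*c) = (c^2 + 7*c + 10)/(c*(c - 6))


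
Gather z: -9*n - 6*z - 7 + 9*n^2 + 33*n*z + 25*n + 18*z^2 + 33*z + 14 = 9*n^2 + 16*n + 18*z^2 + z*(33*n + 27) + 7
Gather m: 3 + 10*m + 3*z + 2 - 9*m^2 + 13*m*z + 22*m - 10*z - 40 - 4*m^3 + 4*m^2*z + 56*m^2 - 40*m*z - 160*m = -4*m^3 + m^2*(4*z + 47) + m*(-27*z - 128) - 7*z - 35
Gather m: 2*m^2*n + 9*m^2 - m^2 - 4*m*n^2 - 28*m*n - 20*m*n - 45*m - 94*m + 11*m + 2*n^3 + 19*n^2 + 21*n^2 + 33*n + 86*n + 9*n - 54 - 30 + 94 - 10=m^2*(2*n + 8) + m*(-4*n^2 - 48*n - 128) + 2*n^3 + 40*n^2 + 128*n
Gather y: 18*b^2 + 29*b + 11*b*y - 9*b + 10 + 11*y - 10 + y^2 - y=18*b^2 + 20*b + y^2 + y*(11*b + 10)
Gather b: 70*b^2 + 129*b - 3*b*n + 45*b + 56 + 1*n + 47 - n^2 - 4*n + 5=70*b^2 + b*(174 - 3*n) - n^2 - 3*n + 108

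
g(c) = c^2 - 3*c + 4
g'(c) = 2*c - 3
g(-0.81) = 7.09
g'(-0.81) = -4.62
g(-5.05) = 44.65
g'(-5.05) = -13.10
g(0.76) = 2.30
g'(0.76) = -1.48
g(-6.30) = 62.59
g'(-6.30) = -15.60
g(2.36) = 2.49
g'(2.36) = 1.72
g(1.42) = 1.76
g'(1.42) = -0.16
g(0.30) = 3.19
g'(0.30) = -2.40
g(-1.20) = 9.04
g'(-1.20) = -5.40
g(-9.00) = 112.00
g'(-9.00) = -21.00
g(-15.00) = 274.00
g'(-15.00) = -33.00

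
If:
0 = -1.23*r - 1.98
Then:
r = -1.61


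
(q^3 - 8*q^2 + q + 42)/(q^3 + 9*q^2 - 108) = (q^2 - 5*q - 14)/(q^2 + 12*q + 36)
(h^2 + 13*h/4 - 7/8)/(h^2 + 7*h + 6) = (8*h^2 + 26*h - 7)/(8*(h^2 + 7*h + 6))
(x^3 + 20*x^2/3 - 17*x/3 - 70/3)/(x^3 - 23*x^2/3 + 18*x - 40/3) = (3*x^2 + 26*x + 35)/(3*x^2 - 17*x + 20)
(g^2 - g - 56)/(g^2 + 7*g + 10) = (g^2 - g - 56)/(g^2 + 7*g + 10)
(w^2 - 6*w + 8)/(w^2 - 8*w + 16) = (w - 2)/(w - 4)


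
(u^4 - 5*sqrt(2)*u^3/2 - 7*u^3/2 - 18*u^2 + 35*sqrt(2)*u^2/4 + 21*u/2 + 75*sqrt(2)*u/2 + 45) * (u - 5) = u^5 - 17*u^4/2 - 5*sqrt(2)*u^4/2 - u^3/2 + 85*sqrt(2)*u^3/4 - 25*sqrt(2)*u^2/4 + 201*u^2/2 - 375*sqrt(2)*u/2 - 15*u/2 - 225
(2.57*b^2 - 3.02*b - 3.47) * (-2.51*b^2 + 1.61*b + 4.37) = -6.4507*b^4 + 11.7179*b^3 + 15.0784*b^2 - 18.7841*b - 15.1639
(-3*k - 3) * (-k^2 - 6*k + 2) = 3*k^3 + 21*k^2 + 12*k - 6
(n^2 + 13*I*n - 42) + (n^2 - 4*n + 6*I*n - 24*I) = 2*n^2 - 4*n + 19*I*n - 42 - 24*I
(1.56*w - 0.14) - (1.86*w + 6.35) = -0.3*w - 6.49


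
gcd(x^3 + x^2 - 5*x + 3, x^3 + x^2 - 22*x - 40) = 1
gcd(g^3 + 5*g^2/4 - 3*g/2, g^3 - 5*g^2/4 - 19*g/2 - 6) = g + 2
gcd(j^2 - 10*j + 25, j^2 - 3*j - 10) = j - 5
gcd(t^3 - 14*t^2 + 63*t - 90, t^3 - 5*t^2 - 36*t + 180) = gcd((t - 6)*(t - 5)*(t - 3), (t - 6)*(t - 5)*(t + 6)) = t^2 - 11*t + 30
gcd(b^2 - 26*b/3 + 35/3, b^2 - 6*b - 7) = b - 7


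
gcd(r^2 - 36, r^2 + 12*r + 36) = r + 6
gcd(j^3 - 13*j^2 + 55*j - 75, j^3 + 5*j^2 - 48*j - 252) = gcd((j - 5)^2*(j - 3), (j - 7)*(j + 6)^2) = 1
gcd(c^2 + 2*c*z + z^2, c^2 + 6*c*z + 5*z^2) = c + z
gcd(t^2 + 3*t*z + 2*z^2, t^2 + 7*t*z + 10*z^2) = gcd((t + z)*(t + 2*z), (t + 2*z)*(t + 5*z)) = t + 2*z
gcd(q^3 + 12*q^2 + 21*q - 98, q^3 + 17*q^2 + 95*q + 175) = q + 7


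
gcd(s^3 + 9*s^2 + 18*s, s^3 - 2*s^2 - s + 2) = 1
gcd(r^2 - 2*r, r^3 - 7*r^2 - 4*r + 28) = r - 2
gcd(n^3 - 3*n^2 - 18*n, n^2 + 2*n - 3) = n + 3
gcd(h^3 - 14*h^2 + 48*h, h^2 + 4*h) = h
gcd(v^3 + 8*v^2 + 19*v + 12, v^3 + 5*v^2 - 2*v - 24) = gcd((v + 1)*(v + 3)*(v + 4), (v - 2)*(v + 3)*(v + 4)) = v^2 + 7*v + 12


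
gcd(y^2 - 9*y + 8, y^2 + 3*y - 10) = 1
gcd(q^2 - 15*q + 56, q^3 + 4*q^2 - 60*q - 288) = q - 8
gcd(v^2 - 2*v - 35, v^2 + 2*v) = 1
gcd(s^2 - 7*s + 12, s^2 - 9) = s - 3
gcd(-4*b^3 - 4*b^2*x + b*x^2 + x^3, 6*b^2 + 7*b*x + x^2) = b + x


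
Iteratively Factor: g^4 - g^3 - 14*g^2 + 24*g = (g)*(g^3 - g^2 - 14*g + 24) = g*(g + 4)*(g^2 - 5*g + 6) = g*(g - 3)*(g + 4)*(g - 2)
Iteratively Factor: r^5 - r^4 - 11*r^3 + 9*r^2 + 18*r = (r)*(r^4 - r^3 - 11*r^2 + 9*r + 18) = r*(r - 3)*(r^3 + 2*r^2 - 5*r - 6) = r*(r - 3)*(r + 3)*(r^2 - r - 2) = r*(r - 3)*(r - 2)*(r + 3)*(r + 1)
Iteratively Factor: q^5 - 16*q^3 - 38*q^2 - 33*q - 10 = (q + 1)*(q^4 - q^3 - 15*q^2 - 23*q - 10) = (q + 1)^2*(q^3 - 2*q^2 - 13*q - 10) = (q + 1)^3*(q^2 - 3*q - 10) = (q + 1)^3*(q + 2)*(q - 5)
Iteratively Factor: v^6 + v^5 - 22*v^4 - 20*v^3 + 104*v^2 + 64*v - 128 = (v + 2)*(v^5 - v^4 - 20*v^3 + 20*v^2 + 64*v - 64) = (v + 2)^2*(v^4 - 3*v^3 - 14*v^2 + 48*v - 32) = (v - 1)*(v + 2)^2*(v^3 - 2*v^2 - 16*v + 32) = (v - 2)*(v - 1)*(v + 2)^2*(v^2 - 16) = (v - 4)*(v - 2)*(v - 1)*(v + 2)^2*(v + 4)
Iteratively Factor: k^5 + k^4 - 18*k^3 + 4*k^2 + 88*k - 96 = (k + 3)*(k^4 - 2*k^3 - 12*k^2 + 40*k - 32) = (k - 2)*(k + 3)*(k^3 - 12*k + 16) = (k - 2)^2*(k + 3)*(k^2 + 2*k - 8) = (k - 2)^3*(k + 3)*(k + 4)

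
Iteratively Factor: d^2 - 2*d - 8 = (d + 2)*(d - 4)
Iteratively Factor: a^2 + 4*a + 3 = (a + 1)*(a + 3)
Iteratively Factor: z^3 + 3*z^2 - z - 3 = (z + 3)*(z^2 - 1) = (z - 1)*(z + 3)*(z + 1)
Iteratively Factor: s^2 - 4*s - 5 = (s - 5)*(s + 1)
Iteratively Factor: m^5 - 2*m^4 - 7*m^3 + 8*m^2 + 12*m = (m)*(m^4 - 2*m^3 - 7*m^2 + 8*m + 12) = m*(m + 2)*(m^3 - 4*m^2 + m + 6) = m*(m - 2)*(m + 2)*(m^2 - 2*m - 3) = m*(m - 3)*(m - 2)*(m + 2)*(m + 1)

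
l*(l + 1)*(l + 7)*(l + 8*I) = l^4 + 8*l^3 + 8*I*l^3 + 7*l^2 + 64*I*l^2 + 56*I*l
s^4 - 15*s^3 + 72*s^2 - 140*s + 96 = (s - 8)*(s - 3)*(s - 2)^2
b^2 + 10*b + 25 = (b + 5)^2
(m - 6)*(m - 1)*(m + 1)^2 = m^4 - 5*m^3 - 7*m^2 + 5*m + 6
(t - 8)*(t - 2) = t^2 - 10*t + 16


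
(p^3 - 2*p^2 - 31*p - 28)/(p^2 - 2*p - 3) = (p^2 - 3*p - 28)/(p - 3)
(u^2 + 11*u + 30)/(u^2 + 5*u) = (u + 6)/u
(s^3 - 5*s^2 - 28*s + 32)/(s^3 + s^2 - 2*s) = (s^2 - 4*s - 32)/(s*(s + 2))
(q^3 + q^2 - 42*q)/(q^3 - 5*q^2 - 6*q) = (q + 7)/(q + 1)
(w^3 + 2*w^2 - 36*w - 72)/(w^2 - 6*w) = w + 8 + 12/w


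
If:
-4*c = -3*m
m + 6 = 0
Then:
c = -9/2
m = -6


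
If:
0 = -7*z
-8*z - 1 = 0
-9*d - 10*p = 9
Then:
No Solution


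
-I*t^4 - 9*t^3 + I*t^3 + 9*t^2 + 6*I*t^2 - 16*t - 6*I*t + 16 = (t - 1)*(t - 8*I)*(t - 2*I)*(-I*t + 1)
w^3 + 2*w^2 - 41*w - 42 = (w - 6)*(w + 1)*(w + 7)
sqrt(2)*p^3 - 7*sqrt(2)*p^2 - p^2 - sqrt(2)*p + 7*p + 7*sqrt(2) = (p - 7)*(p - sqrt(2))*(sqrt(2)*p + 1)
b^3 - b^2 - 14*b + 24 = (b - 3)*(b - 2)*(b + 4)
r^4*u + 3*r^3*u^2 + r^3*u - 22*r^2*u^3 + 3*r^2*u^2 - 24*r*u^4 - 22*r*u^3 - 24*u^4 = (r - 4*u)*(r + u)*(r + 6*u)*(r*u + u)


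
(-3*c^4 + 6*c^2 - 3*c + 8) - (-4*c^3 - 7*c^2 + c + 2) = -3*c^4 + 4*c^3 + 13*c^2 - 4*c + 6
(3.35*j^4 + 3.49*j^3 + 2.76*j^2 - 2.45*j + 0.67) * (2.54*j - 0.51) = 8.509*j^5 + 7.1561*j^4 + 5.2305*j^3 - 7.6306*j^2 + 2.9513*j - 0.3417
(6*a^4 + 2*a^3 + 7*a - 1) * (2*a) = 12*a^5 + 4*a^4 + 14*a^2 - 2*a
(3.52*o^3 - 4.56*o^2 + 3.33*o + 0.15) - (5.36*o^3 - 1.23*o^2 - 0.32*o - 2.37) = -1.84*o^3 - 3.33*o^2 + 3.65*o + 2.52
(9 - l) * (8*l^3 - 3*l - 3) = -8*l^4 + 72*l^3 + 3*l^2 - 24*l - 27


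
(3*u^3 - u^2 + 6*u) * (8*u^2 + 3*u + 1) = 24*u^5 + u^4 + 48*u^3 + 17*u^2 + 6*u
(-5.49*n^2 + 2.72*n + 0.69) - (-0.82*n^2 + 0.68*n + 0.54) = -4.67*n^2 + 2.04*n + 0.15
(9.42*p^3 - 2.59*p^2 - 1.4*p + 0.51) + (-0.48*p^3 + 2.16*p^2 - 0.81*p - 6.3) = 8.94*p^3 - 0.43*p^2 - 2.21*p - 5.79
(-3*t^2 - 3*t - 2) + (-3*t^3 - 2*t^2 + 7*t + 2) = -3*t^3 - 5*t^2 + 4*t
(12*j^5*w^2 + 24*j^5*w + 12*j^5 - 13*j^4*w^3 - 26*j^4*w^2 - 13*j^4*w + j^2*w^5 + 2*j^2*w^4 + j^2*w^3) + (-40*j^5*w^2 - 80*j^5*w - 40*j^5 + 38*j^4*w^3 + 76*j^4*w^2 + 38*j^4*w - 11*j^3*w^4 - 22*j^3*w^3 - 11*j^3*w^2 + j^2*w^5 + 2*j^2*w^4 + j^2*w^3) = -28*j^5*w^2 - 56*j^5*w - 28*j^5 + 25*j^4*w^3 + 50*j^4*w^2 + 25*j^4*w - 11*j^3*w^4 - 22*j^3*w^3 - 11*j^3*w^2 + 2*j^2*w^5 + 4*j^2*w^4 + 2*j^2*w^3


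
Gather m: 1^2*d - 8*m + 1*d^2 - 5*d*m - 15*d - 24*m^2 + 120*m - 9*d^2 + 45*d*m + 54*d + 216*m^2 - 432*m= -8*d^2 + 40*d + 192*m^2 + m*(40*d - 320)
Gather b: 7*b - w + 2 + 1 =7*b - w + 3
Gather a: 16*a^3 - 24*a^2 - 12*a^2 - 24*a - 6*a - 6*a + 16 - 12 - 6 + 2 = 16*a^3 - 36*a^2 - 36*a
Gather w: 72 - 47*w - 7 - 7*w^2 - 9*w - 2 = -7*w^2 - 56*w + 63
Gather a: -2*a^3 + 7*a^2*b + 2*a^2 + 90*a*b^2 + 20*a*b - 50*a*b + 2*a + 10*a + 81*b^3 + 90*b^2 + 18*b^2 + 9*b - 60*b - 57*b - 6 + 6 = -2*a^3 + a^2*(7*b + 2) + a*(90*b^2 - 30*b + 12) + 81*b^3 + 108*b^2 - 108*b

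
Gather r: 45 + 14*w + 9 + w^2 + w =w^2 + 15*w + 54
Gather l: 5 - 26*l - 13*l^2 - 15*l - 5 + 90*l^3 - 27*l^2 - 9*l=90*l^3 - 40*l^2 - 50*l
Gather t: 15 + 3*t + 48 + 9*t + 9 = 12*t + 72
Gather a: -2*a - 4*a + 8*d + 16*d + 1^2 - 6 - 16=-6*a + 24*d - 21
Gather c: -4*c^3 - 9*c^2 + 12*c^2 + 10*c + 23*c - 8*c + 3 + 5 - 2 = -4*c^3 + 3*c^2 + 25*c + 6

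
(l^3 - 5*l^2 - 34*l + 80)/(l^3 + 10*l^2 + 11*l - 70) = (l - 8)/(l + 7)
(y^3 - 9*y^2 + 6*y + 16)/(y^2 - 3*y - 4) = (y^2 - 10*y + 16)/(y - 4)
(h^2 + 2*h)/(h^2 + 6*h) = (h + 2)/(h + 6)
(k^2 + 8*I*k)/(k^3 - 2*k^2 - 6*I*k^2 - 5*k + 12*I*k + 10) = k*(k + 8*I)/(k^3 - 2*k^2*(1 + 3*I) + k*(-5 + 12*I) + 10)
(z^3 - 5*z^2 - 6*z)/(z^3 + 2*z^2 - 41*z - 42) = z/(z + 7)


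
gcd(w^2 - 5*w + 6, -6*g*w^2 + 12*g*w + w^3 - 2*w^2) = w - 2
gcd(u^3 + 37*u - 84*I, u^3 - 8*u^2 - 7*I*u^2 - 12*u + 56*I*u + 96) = u^2 - 7*I*u - 12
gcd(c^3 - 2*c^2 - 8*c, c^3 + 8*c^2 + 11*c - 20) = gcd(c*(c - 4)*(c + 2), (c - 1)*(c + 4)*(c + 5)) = 1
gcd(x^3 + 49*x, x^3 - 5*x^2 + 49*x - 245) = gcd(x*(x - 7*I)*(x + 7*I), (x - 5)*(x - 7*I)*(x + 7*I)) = x^2 + 49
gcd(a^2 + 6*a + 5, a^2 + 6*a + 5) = a^2 + 6*a + 5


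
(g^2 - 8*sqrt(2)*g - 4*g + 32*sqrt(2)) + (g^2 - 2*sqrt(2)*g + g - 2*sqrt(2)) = 2*g^2 - 10*sqrt(2)*g - 3*g + 30*sqrt(2)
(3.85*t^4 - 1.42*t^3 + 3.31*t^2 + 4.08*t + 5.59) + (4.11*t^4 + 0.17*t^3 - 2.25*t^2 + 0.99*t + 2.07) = 7.96*t^4 - 1.25*t^3 + 1.06*t^2 + 5.07*t + 7.66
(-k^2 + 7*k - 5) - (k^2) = -2*k^2 + 7*k - 5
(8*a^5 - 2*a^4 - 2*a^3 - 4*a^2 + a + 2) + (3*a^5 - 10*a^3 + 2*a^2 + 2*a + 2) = 11*a^5 - 2*a^4 - 12*a^3 - 2*a^2 + 3*a + 4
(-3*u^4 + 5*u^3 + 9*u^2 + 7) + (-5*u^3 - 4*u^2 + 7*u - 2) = -3*u^4 + 5*u^2 + 7*u + 5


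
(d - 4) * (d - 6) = d^2 - 10*d + 24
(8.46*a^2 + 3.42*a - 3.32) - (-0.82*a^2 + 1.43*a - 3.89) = 9.28*a^2 + 1.99*a + 0.57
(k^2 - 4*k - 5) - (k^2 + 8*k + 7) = -12*k - 12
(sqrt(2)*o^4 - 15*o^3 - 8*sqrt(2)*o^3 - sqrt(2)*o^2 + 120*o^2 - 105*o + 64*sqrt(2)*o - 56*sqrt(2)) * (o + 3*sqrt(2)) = sqrt(2)*o^5 - 8*sqrt(2)*o^4 - 9*o^4 - 46*sqrt(2)*o^3 + 72*o^3 - 111*o^2 + 424*sqrt(2)*o^2 - 371*sqrt(2)*o + 384*o - 336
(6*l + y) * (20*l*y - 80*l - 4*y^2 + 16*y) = 120*l^2*y - 480*l^2 - 4*l*y^2 + 16*l*y - 4*y^3 + 16*y^2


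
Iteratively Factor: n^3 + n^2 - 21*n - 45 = (n - 5)*(n^2 + 6*n + 9) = (n - 5)*(n + 3)*(n + 3)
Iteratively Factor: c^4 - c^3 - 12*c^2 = (c + 3)*(c^3 - 4*c^2) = c*(c + 3)*(c^2 - 4*c) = c*(c - 4)*(c + 3)*(c)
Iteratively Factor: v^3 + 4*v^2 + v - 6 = (v + 3)*(v^2 + v - 2) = (v - 1)*(v + 3)*(v + 2)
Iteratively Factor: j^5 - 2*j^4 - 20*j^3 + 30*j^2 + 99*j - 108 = (j - 1)*(j^4 - j^3 - 21*j^2 + 9*j + 108) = (j - 1)*(j + 3)*(j^3 - 4*j^2 - 9*j + 36) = (j - 1)*(j + 3)^2*(j^2 - 7*j + 12) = (j - 3)*(j - 1)*(j + 3)^2*(j - 4)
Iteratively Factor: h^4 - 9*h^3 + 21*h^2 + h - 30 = (h - 2)*(h^3 - 7*h^2 + 7*h + 15) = (h - 2)*(h + 1)*(h^2 - 8*h + 15) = (h - 3)*(h - 2)*(h + 1)*(h - 5)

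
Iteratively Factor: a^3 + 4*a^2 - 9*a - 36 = (a + 4)*(a^2 - 9) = (a - 3)*(a + 4)*(a + 3)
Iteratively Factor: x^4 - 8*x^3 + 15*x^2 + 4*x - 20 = (x - 2)*(x^3 - 6*x^2 + 3*x + 10) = (x - 2)^2*(x^2 - 4*x - 5) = (x - 5)*(x - 2)^2*(x + 1)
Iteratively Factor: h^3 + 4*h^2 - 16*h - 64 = (h + 4)*(h^2 - 16) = (h + 4)^2*(h - 4)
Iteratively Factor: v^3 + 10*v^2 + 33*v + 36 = (v + 4)*(v^2 + 6*v + 9) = (v + 3)*(v + 4)*(v + 3)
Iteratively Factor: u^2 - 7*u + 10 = (u - 5)*(u - 2)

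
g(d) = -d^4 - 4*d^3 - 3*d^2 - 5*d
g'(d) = -4*d^3 - 12*d^2 - 6*d - 5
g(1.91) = -61.67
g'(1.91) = -88.11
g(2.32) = -106.67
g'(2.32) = -133.46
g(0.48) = -3.59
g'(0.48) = -11.09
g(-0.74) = 3.38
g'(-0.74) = -5.51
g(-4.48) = -80.97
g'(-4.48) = 140.70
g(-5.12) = -203.37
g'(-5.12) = 248.02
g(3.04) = -240.71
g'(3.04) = -246.52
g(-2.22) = 15.79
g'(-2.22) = -7.06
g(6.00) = -2298.00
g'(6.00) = -1337.00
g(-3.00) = 15.00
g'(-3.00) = 13.00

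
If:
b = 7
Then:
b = 7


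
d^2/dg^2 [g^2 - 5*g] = 2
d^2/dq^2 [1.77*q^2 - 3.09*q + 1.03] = 3.54000000000000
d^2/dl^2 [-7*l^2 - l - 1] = -14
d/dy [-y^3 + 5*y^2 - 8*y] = -3*y^2 + 10*y - 8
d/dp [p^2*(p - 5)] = p*(3*p - 10)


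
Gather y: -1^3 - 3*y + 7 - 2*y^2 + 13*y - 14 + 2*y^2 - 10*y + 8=0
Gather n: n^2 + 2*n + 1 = n^2 + 2*n + 1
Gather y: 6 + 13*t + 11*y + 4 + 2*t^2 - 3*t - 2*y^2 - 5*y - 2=2*t^2 + 10*t - 2*y^2 + 6*y + 8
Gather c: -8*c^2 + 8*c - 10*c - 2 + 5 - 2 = -8*c^2 - 2*c + 1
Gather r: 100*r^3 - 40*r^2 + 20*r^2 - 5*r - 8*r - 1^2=100*r^3 - 20*r^2 - 13*r - 1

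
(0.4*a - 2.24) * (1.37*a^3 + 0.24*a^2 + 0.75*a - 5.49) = 0.548*a^4 - 2.9728*a^3 - 0.2376*a^2 - 3.876*a + 12.2976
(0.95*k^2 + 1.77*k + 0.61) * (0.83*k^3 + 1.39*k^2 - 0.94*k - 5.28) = 0.7885*k^5 + 2.7896*k^4 + 2.0736*k^3 - 5.8319*k^2 - 9.919*k - 3.2208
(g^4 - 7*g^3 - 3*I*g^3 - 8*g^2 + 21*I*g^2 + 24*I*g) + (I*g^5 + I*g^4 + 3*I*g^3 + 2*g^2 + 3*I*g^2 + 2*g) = I*g^5 + g^4 + I*g^4 - 7*g^3 - 6*g^2 + 24*I*g^2 + 2*g + 24*I*g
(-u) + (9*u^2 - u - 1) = 9*u^2 - 2*u - 1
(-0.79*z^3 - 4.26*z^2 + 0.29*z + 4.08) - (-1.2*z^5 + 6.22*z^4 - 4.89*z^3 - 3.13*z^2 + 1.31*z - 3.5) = 1.2*z^5 - 6.22*z^4 + 4.1*z^3 - 1.13*z^2 - 1.02*z + 7.58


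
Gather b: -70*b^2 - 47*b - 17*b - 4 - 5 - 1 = -70*b^2 - 64*b - 10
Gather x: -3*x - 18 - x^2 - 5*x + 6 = -x^2 - 8*x - 12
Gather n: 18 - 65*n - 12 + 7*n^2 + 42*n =7*n^2 - 23*n + 6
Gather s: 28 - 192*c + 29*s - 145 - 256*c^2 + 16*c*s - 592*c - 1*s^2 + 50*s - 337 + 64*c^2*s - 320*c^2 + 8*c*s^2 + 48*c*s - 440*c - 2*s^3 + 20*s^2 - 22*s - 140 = -576*c^2 - 1224*c - 2*s^3 + s^2*(8*c + 19) + s*(64*c^2 + 64*c + 57) - 594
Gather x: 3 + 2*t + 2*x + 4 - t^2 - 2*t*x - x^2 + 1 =-t^2 + 2*t - x^2 + x*(2 - 2*t) + 8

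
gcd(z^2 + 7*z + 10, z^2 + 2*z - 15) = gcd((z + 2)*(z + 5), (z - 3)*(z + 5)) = z + 5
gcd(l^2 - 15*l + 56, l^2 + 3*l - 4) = 1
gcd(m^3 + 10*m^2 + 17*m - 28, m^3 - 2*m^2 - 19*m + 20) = m^2 + 3*m - 4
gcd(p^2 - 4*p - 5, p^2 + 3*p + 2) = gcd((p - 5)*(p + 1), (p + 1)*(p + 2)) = p + 1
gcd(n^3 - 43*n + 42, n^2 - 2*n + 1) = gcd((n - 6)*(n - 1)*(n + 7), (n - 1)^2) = n - 1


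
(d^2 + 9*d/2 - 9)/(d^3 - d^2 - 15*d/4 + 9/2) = 2*(d + 6)/(2*d^2 + d - 6)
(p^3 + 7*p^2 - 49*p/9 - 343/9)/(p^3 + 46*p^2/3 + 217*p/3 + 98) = (p - 7/3)/(p + 6)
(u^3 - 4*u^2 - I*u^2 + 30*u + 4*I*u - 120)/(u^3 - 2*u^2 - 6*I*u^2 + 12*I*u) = (u^2 + u*(-4 + 5*I) - 20*I)/(u*(u - 2))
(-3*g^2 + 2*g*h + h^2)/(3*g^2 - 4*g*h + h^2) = (-3*g - h)/(3*g - h)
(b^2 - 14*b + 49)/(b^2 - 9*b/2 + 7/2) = 2*(b^2 - 14*b + 49)/(2*b^2 - 9*b + 7)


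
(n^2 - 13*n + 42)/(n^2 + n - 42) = (n - 7)/(n + 7)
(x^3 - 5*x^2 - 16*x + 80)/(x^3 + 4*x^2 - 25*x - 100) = (x - 4)/(x + 5)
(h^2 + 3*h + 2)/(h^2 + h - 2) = (h + 1)/(h - 1)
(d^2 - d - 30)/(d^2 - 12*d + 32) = (d^2 - d - 30)/(d^2 - 12*d + 32)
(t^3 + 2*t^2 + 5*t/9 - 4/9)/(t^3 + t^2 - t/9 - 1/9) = (3*t + 4)/(3*t + 1)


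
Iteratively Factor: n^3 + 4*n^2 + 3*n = (n + 3)*(n^2 + n) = (n + 1)*(n + 3)*(n)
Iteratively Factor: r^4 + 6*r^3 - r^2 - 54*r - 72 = (r + 3)*(r^3 + 3*r^2 - 10*r - 24) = (r + 3)*(r + 4)*(r^2 - r - 6) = (r + 2)*(r + 3)*(r + 4)*(r - 3)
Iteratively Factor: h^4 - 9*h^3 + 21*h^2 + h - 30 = (h - 3)*(h^3 - 6*h^2 + 3*h + 10) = (h - 3)*(h - 2)*(h^2 - 4*h - 5) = (h - 3)*(h - 2)*(h + 1)*(h - 5)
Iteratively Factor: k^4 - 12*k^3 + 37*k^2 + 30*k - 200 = (k - 4)*(k^3 - 8*k^2 + 5*k + 50) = (k - 5)*(k - 4)*(k^2 - 3*k - 10) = (k - 5)*(k - 4)*(k + 2)*(k - 5)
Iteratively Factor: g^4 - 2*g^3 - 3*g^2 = (g - 3)*(g^3 + g^2) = g*(g - 3)*(g^2 + g) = g*(g - 3)*(g + 1)*(g)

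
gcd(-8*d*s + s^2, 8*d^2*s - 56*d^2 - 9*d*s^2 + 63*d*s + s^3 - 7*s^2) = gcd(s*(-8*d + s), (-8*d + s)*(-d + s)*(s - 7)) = -8*d + s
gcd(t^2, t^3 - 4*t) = t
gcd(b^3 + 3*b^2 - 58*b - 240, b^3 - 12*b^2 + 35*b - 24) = b - 8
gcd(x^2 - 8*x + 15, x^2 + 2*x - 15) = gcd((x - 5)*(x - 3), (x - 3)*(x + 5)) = x - 3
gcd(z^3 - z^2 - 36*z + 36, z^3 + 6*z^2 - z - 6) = z^2 + 5*z - 6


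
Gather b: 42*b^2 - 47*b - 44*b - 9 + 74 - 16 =42*b^2 - 91*b + 49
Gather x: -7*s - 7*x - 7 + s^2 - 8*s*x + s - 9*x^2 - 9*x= s^2 - 6*s - 9*x^2 + x*(-8*s - 16) - 7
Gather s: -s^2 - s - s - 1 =-s^2 - 2*s - 1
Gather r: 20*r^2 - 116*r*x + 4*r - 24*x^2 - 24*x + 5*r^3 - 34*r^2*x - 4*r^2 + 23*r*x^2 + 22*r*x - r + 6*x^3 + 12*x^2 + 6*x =5*r^3 + r^2*(16 - 34*x) + r*(23*x^2 - 94*x + 3) + 6*x^3 - 12*x^2 - 18*x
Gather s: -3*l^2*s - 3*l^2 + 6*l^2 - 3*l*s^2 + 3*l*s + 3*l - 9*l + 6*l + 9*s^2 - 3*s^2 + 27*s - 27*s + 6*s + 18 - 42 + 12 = 3*l^2 + s^2*(6 - 3*l) + s*(-3*l^2 + 3*l + 6) - 12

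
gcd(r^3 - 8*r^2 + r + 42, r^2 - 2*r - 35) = r - 7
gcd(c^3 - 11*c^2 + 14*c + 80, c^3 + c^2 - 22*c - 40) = c^2 - 3*c - 10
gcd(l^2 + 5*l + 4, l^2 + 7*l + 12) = l + 4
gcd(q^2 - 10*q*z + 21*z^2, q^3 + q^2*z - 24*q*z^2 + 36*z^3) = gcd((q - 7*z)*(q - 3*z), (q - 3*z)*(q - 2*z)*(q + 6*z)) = -q + 3*z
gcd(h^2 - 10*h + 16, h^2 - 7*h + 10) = h - 2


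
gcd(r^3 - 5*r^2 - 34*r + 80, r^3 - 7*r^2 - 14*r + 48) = r^2 - 10*r + 16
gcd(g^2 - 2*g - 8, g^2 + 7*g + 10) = g + 2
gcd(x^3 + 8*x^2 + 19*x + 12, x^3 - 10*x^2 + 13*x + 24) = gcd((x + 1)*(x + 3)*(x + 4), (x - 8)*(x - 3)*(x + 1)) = x + 1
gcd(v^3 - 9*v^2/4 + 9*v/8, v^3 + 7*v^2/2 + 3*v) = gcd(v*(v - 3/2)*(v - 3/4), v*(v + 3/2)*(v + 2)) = v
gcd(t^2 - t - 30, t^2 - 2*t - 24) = t - 6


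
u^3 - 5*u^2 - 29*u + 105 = (u - 7)*(u - 3)*(u + 5)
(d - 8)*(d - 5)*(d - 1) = d^3 - 14*d^2 + 53*d - 40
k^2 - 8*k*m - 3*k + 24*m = (k - 3)*(k - 8*m)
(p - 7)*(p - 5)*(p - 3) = p^3 - 15*p^2 + 71*p - 105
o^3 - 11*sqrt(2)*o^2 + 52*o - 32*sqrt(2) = (o - 8*sqrt(2))*(o - 2*sqrt(2))*(o - sqrt(2))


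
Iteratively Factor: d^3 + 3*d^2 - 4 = (d + 2)*(d^2 + d - 2) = (d - 1)*(d + 2)*(d + 2)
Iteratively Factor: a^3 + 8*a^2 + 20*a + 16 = (a + 2)*(a^2 + 6*a + 8) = (a + 2)^2*(a + 4)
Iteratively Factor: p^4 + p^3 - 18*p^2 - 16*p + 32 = (p + 4)*(p^3 - 3*p^2 - 6*p + 8) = (p + 2)*(p + 4)*(p^2 - 5*p + 4) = (p - 1)*(p + 2)*(p + 4)*(p - 4)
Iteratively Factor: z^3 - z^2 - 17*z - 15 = (z - 5)*(z^2 + 4*z + 3) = (z - 5)*(z + 3)*(z + 1)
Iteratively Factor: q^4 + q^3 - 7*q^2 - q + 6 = (q - 2)*(q^3 + 3*q^2 - q - 3) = (q - 2)*(q + 1)*(q^2 + 2*q - 3) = (q - 2)*(q + 1)*(q + 3)*(q - 1)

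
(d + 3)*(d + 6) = d^2 + 9*d + 18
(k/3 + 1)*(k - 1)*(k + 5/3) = k^3/3 + 11*k^2/9 + k/9 - 5/3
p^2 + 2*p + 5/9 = (p + 1/3)*(p + 5/3)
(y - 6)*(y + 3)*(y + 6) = y^3 + 3*y^2 - 36*y - 108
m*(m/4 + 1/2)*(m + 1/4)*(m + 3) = m^4/4 + 21*m^3/16 + 29*m^2/16 + 3*m/8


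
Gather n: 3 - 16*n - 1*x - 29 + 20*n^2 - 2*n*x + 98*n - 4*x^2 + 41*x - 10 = 20*n^2 + n*(82 - 2*x) - 4*x^2 + 40*x - 36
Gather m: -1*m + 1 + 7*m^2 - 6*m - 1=7*m^2 - 7*m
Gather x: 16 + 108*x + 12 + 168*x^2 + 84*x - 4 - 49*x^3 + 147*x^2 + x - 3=-49*x^3 + 315*x^2 + 193*x + 21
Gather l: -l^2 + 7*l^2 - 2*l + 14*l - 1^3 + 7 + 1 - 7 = 6*l^2 + 12*l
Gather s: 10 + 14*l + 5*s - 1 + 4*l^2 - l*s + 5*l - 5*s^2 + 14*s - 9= 4*l^2 + 19*l - 5*s^2 + s*(19 - l)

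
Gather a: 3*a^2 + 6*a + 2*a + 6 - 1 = 3*a^2 + 8*a + 5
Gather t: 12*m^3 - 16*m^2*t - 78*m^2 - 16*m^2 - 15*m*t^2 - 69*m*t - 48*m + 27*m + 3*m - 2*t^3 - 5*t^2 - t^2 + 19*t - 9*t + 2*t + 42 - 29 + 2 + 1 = 12*m^3 - 94*m^2 - 18*m - 2*t^3 + t^2*(-15*m - 6) + t*(-16*m^2 - 69*m + 12) + 16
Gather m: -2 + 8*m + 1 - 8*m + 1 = 0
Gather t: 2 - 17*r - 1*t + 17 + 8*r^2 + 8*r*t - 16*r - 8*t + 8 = 8*r^2 - 33*r + t*(8*r - 9) + 27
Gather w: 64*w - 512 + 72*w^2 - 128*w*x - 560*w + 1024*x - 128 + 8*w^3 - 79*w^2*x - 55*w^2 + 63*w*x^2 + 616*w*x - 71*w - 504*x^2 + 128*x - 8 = 8*w^3 + w^2*(17 - 79*x) + w*(63*x^2 + 488*x - 567) - 504*x^2 + 1152*x - 648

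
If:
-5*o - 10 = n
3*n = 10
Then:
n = 10/3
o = -8/3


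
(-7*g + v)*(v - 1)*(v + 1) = -7*g*v^2 + 7*g + v^3 - v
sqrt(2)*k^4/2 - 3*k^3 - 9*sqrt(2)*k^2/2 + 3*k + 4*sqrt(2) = (k - 1)*(k - 4*sqrt(2))*(k + sqrt(2))*(sqrt(2)*k/2 + sqrt(2)/2)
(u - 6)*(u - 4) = u^2 - 10*u + 24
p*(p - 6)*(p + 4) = p^3 - 2*p^2 - 24*p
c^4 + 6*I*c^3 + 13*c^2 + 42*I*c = c*(c - 3*I)*(c + 2*I)*(c + 7*I)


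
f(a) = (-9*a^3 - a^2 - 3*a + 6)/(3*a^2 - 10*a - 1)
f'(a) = (10 - 6*a)*(-9*a^3 - a^2 - 3*a + 6)/(3*a^2 - 10*a - 1)^2 + (-27*a^2 - 2*a - 3)/(3*a^2 - 10*a - 1) = (-27*a^4 + 180*a^3 + 46*a^2 - 34*a + 63)/(9*a^4 - 60*a^3 + 94*a^2 + 20*a + 1)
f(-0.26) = 3.81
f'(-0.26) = 22.05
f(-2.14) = 2.81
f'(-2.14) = -1.70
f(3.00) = 63.75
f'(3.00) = 190.50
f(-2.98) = 4.41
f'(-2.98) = -2.06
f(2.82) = 39.73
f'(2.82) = 93.26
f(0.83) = 0.32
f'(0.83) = 2.99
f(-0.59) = 1.56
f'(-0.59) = 1.67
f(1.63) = 4.34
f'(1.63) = 8.26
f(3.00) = 63.75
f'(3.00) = 190.50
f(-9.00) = 19.62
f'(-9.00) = -2.76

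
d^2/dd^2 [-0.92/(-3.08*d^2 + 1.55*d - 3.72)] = (-17.454976*d^2 + 8.78416*d + 0.92*(6.16*d - 1.55)*(12.32*d - 3.1) - 21.081984)/(3.08*d^2 - 1.55*d + 3.72)^3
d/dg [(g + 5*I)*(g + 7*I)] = 2*g + 12*I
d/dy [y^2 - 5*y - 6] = 2*y - 5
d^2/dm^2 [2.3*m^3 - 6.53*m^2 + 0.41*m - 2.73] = 13.8*m - 13.06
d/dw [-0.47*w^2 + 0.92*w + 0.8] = 0.92 - 0.94*w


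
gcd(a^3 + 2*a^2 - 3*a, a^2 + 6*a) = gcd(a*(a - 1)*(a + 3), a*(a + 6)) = a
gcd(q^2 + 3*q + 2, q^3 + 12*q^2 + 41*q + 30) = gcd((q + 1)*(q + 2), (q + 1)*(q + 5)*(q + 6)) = q + 1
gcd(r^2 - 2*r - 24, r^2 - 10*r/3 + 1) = 1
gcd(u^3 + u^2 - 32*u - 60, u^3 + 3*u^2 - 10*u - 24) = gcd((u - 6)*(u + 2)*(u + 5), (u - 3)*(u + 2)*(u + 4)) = u + 2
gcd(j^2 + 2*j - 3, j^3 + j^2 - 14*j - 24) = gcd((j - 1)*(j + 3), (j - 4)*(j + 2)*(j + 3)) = j + 3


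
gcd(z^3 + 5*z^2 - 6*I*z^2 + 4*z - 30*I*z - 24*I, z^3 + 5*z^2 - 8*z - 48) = z + 4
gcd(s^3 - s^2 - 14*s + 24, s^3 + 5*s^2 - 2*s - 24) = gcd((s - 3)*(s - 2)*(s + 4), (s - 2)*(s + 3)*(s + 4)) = s^2 + 2*s - 8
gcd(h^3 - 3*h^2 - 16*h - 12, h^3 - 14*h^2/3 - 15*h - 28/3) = h + 1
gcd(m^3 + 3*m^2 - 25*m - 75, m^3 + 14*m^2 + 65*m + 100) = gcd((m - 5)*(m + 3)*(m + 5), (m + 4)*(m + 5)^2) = m + 5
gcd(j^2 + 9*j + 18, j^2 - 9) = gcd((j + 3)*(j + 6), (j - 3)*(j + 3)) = j + 3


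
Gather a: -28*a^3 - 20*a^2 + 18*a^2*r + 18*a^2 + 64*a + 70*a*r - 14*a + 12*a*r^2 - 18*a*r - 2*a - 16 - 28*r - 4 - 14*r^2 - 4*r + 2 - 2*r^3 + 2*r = -28*a^3 + a^2*(18*r - 2) + a*(12*r^2 + 52*r + 48) - 2*r^3 - 14*r^2 - 30*r - 18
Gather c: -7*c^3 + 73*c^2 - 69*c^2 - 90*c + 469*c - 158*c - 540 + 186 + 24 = -7*c^3 + 4*c^2 + 221*c - 330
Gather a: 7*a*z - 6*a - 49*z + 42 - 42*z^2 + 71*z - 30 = a*(7*z - 6) - 42*z^2 + 22*z + 12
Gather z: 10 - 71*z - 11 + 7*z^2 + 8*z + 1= 7*z^2 - 63*z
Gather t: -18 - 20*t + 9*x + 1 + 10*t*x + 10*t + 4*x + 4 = t*(10*x - 10) + 13*x - 13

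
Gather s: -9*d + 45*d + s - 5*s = 36*d - 4*s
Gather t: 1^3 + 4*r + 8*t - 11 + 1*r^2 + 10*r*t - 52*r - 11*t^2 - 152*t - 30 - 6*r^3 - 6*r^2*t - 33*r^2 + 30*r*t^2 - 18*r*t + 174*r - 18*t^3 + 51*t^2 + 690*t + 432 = -6*r^3 - 32*r^2 + 126*r - 18*t^3 + t^2*(30*r + 40) + t*(-6*r^2 - 8*r + 546) + 392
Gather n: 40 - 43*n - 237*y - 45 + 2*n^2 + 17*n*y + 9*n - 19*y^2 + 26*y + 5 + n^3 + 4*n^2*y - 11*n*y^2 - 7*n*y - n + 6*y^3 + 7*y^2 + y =n^3 + n^2*(4*y + 2) + n*(-11*y^2 + 10*y - 35) + 6*y^3 - 12*y^2 - 210*y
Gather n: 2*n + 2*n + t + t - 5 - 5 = 4*n + 2*t - 10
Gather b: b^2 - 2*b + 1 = b^2 - 2*b + 1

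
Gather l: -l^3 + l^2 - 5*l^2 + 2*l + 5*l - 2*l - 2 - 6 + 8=-l^3 - 4*l^2 + 5*l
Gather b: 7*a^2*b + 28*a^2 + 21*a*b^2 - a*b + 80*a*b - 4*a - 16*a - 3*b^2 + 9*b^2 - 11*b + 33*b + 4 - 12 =28*a^2 - 20*a + b^2*(21*a + 6) + b*(7*a^2 + 79*a + 22) - 8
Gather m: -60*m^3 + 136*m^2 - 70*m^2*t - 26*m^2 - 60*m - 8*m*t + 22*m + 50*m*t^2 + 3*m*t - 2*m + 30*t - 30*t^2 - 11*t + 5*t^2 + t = -60*m^3 + m^2*(110 - 70*t) + m*(50*t^2 - 5*t - 40) - 25*t^2 + 20*t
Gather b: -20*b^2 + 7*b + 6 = -20*b^2 + 7*b + 6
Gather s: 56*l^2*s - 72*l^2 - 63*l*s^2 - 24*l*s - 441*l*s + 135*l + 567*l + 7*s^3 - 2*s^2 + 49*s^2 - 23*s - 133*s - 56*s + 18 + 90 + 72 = -72*l^2 + 702*l + 7*s^3 + s^2*(47 - 63*l) + s*(56*l^2 - 465*l - 212) + 180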